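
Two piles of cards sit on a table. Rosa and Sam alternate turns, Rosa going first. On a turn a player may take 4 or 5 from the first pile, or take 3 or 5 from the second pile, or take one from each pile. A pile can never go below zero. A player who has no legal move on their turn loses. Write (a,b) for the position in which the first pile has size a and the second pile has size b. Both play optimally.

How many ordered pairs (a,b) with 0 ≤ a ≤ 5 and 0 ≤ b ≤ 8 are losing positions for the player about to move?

21

Use the standard recursion: the mover loses at a terminal position; elsewhere, the mover wins exactly when some move hands the opponent an L position.
Every move lowers a or b (never raises either), so fill the grid row by row in increasing a, and left to right within a row: each cell's successors are then already labelled.
      b=0  b=1  b=2  b=3  b=4  b=5  b=6  b=7  b=8
a=0:    L    L    L    W    W    W    W    W    L
a=1:    L    W    W    W    L    W    L    W    L
a=2:    L    W    L    W    L    W    L    W    L
a=3:    L    W    L    W    L    W    L    W    L
a=4:    W    W    W    W    L    W    L    W    W
a=5:    W    W    W    L    W    W    W    W    W
Cells with no legal move (terminal, hence L): (0,0), (0,1), (0,2), (1,0), (2,0), (3,0).
The remaining L cells, each justified by listing all of its moves:
(0,8): L (options (0,5)(W), (0,3)(W) are all W)
(1,4): L (options (1,1)(W), (0,3)(W) are all W)
(1,6): L (options (1,3)(W), (1,1)(W), (0,5)(W) are all W)
(1,8): L (options (1,5)(W), (1,3)(W), (0,7)(W) are all W)
(2,2): L (sole option (1,1)(W) is W)
(2,4): L (options (2,1)(W), (1,3)(W) are all W)
(2,6): L (options (2,3)(W), (2,1)(W), (1,5)(W) are all W)
(2,8): L (options (2,5)(W), (2,3)(W), (1,7)(W) are all W)
(3,2): L (sole option (2,1)(W) is W)
(3,4): L (options (3,1)(W), (2,3)(W) are all W)
(3,6): L (options (3,3)(W), (3,1)(W), (2,5)(W) are all W)
(3,8): L (options (3,5)(W), (3,3)(W), (2,7)(W) are all W)
(4,4): L (options (0,4)(W), (4,1)(W), (3,3)(W) are all W)
(4,6): L (options (0,6)(W), (4,3)(W), (4,1)(W), (3,5)(W) are all W)
(5,3): L (options (1,3)(W), (0,3)(W), (5,0)(W), (4,2)(W) are all W)
Every other cell has at least one move into one of the L cells above, so it is W.
L cells per row: a=0: 4, a=1: 4, a=2: 5, a=3: 5, a=4: 2, a=5: 1; total 21.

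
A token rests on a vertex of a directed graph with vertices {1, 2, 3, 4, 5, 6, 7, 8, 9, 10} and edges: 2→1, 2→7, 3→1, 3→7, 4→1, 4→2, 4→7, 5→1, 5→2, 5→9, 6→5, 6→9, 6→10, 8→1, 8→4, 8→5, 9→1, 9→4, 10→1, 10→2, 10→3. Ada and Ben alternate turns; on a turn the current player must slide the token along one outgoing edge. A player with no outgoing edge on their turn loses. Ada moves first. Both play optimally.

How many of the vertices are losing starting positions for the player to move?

Compute win/loss labels from the base case upward. A position with no move is L. Any other position is W if it can reach an L in one move, else L.
Every edge goes from a vertex to one that appears earlier in the order 1, 7, 2, 4, 3, 9, 5, 8, 10, 6, so processing vertices in that order labels each vertex after all of its successors.
1: no outgoing edge → L
7: no outgoing edge → L
2: →7(L), so W
4: →7(L), so W
3: →7(L), so W
9: →1(L), so W
5: →1(L), so W
8: →1(L), so W
10: →1(L), so W
6: →10(W), 5(W), 9(W) — all W, so L
The L vertices are 1, 6, 7; that is 3 in all.

3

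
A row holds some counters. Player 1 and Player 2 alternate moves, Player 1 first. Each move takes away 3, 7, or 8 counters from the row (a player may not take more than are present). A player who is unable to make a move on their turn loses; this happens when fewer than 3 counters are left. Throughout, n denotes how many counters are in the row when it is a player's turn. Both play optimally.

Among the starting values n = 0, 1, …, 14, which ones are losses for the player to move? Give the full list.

0, 1, 2, 6, 11, 12

Classify positions by backward induction: terminal positions (no move available) are L. From any other position, the mover wins iff some move reaches an L.
n=0: no move → L
n=1: no move → L
n=2: no move → L
n=3: →0(L), so W
n=4: →1(L), so W
n=5: →2(L), so W
n=6: →3(W) only, which is W, so L
n=7: →0(L), so W
n=8: →1(L), so W
n=9: →6(L), so W
n=10: →2(L), so W
n=11: →8(W), 4(W), 3(W) — all W, so L
n=12: →9(W), 5(W), 4(W) — all W, so L
n=13: →6(L), so W
n=14: →11(L), so W
Reading off the rows marked L gives the requested list; there are 6 such values of n.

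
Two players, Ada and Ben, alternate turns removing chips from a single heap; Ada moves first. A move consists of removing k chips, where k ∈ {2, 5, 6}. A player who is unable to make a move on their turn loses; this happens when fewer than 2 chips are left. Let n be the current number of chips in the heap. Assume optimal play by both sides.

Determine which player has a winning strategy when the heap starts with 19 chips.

Use the standard recursion: the mover loses at a terminal position; elsewhere, the mover wins exactly when some move hands the opponent an L position.
n=0: no move → L
n=1: no move → L
n=2: W (go to 0, an L position)
n=3: W (go to 1, an L position)
n=4: L (sole option 2(W) is W)
n=5: W (go to 0, an L position)
n=6: W (go to 4, an L position)
n=7: W (go to 1, an L position)
n=8: L (options 6(W), 3(W), 2(W) are all W)
n=9: W (go to 4, an L position)
n=10: W (go to 8, an L position)
n=11: L (options 9(W), 6(W), 5(W) are all W)
n=12: L (options 10(W), 7(W), 6(W) are all W)
n=13: W (go to 11, an L position)
n=14: W (go to 12, an L position)
n=15: L (options 13(W), 10(W), 9(W) are all W)
n=16: W (go to 11, an L position)
n=17: W (go to 15, an L position)
n=18: W (go to 12, an L position)
n=19: L (options 17(W), 14(W), 13(W) are all W)
The starting position 19 is L: whatever Ada does, the opponent receives a W position.

Ben wins.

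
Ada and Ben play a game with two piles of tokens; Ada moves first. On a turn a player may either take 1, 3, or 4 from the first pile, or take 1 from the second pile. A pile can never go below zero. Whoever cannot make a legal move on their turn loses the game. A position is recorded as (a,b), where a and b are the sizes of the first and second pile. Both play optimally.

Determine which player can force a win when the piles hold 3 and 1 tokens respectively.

Ben wins.

Positions with no move are L. A position that does have a move is losing for the player to move precisely when every available move leads to a winning position for the opponent. Fill in the labels:
No move ever increases a pile, so every position that can arise here has a ≤ 3 and b ≤ 1; it is enough to label the cells with 0 ≤ a ≤ 3 and 0 ≤ b ≤ 1.
Every move lowers a or b (never raises either), so fill the grid row by row in increasing a, and left to right within a row: each cell's successors are then already labelled.
      b=0  b=1
a=0:    L    W
a=1:    W    L
a=2:    L    W
a=3:    W    L
Cells with no legal move (terminal, hence L): (0,0).
The remaining L cells, each justified by listing all of its moves:
(1,1): →(0,1)(W), (1,0)(W) — all W, so L
(2,0): →(1,0)(W) only, which is W, so L
(3,1): →(2,1)(W), (0,1)(W), (3,0)(W) — all W, so L
Every other cell has at least one move into one of the L cells above, so it is W.
Every move from (3,1) reaches a W position, so the mover loses.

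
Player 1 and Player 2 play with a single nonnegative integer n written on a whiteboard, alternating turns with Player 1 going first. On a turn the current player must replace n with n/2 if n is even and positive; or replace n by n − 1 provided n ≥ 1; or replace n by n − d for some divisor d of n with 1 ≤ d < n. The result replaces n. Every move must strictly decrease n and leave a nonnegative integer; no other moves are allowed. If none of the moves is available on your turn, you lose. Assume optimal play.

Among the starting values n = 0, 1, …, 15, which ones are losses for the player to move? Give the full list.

0, 2, 5, 7, 9, 11, 13, 15

Positions with no move are L. A position that does have a move is losing for the player to move precisely when every available move leads to a winning position for the opponent. Fill in the labels:
n=0: no move → L
n=1: →0(L), so W
n=2: →1(W) only, which is W, so L
n=3: →2(L), so W
n=4: →2(L), so W
n=5: →4(W) only, which is W, so L
n=6: →5(L), so W
n=7: →6(W) only, which is W, so L
n=8: →7(L), so W
n=9: →6(W), 8(W) — all W, so L
n=10: →5(L), so W
n=11: →10(W) only, which is W, so L
n=12: →9(L), so W
n=13: →12(W) only, which is W, so L
n=14: →7(L), so W
n=15: →10(W), 12(W), 14(W) — all W, so L
The losing starting values of n are exactly the entries labelled L in this table (8 of them).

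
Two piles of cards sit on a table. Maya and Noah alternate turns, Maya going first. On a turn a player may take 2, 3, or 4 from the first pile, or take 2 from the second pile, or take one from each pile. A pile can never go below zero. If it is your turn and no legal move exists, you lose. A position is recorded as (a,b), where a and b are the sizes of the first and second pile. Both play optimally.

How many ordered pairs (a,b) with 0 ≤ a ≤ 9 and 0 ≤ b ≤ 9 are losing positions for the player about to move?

Build the W/L table. Terminal = L. A non-terminal position is W if it has a move to some L; otherwise it is L.
Every move lowers a or b (never raises either), so fill the grid row by row in increasing a, and left to right within a row: each cell's successors are then already labelled.
      b=0  b=1  b=2  b=3  b=4  b=5  b=6  b=7  b=8  b=9
a=0:    L    L    W    W    L    L    W    W    L    L
a=1:    L    W    W    L    L    W    W    L    L    W
a=2:    W    W    L    L    W    W    L    L    W    W
a=3:    W    W    L    W    W    W    L    W    W    W
a=4:    W    W    W    W    W    W    W    W    W    W
a=5:    W    L    W    W    W    L    W    W    W    L
a=6:    L    L    W    W    L    L    W    W    L    L
a=7:    L    W    W    L    L    W    W    L    L    W
a=8:    W    W    L    L    W    W    L    L    W    W
a=9:    W    W    L    W    W    W    L    W    W    W
Cells with no legal move (terminal, hence L): (0,0), (0,1), (1,0).
The remaining L cells, each justified by listing all of its moves:
(0,4): →(0,2)(W) only, which is W, so L
(0,5): →(0,3)(W) only, which is W, so L
(0,8): →(0,6)(W) only, which is W, so L
(0,9): →(0,7)(W) only, which is W, so L
(1,3): →(1,1)(W), (0,2)(W) — all W, so L
(1,4): →(1,2)(W), (0,3)(W) — all W, so L
(1,7): →(1,5)(W), (0,6)(W) — all W, so L
(1,8): →(1,6)(W), (0,7)(W) — all W, so L
(2,2): →(0,2)(W), (2,0)(W), (1,1)(W) — all W, so L
(2,3): →(0,3)(W), (2,1)(W), (1,2)(W) — all W, so L
(2,6): →(0,6)(W), (2,4)(W), (1,5)(W) — all W, so L
(2,7): →(0,7)(W), (2,5)(W), (1,6)(W) — all W, so L
(3,2): →(1,2)(W), (0,2)(W), (3,0)(W), (2,1)(W) — all W, so L
(3,6): →(1,6)(W), (0,6)(W), (3,4)(W), (2,5)(W) — all W, so L
(5,1): →(3,1)(W), (2,1)(W), (1,1)(W), (4,0)(W) — all W, so L
(5,5): →(3,5)(W), (2,5)(W), (1,5)(W), (5,3)(W), (4,4)(W) — all W, so L
(5,9): →(3,9)(W), (2,9)(W), (1,9)(W), (5,7)(W), (4,8)(W) — all W, so L
(6,0): →(4,0)(W), (3,0)(W), (2,0)(W) — all W, so L
(6,1): →(4,1)(W), (3,1)(W), (2,1)(W), (5,0)(W) — all W, so L
(6,4): →(4,4)(W), (3,4)(W), (2,4)(W), (6,2)(W), (5,3)(W) — all W, so L
(6,5): →(4,5)(W), (3,5)(W), (2,5)(W), (6,3)(W), (5,4)(W) — all W, so L
(6,8): →(4,8)(W), (3,8)(W), (2,8)(W), (6,6)(W), (5,7)(W) — all W, so L
(6,9): →(4,9)(W), (3,9)(W), (2,9)(W), (6,7)(W), (5,8)(W) — all W, so L
(7,0): →(5,0)(W), (4,0)(W), (3,0)(W) — all W, so L
(7,3): →(5,3)(W), (4,3)(W), (3,3)(W), (7,1)(W), (6,2)(W) — all W, so L
(7,4): →(5,4)(W), (4,4)(W), (3,4)(W), (7,2)(W), (6,3)(W) — all W, so L
(7,7): →(5,7)(W), (4,7)(W), (3,7)(W), (7,5)(W), (6,6)(W) — all W, so L
(7,8): →(5,8)(W), (4,8)(W), (3,8)(W), (7,6)(W), (6,7)(W) — all W, so L
(8,2): →(6,2)(W), (5,2)(W), (4,2)(W), (8,0)(W), (7,1)(W) — all W, so L
(8,3): →(6,3)(W), (5,3)(W), (4,3)(W), (8,1)(W), (7,2)(W) — all W, so L
(8,6): →(6,6)(W), (5,6)(W), (4,6)(W), (8,4)(W), (7,5)(W) — all W, so L
(8,7): →(6,7)(W), (5,7)(W), (4,7)(W), (8,5)(W), (7,6)(W) — all W, so L
(9,2): →(7,2)(W), (6,2)(W), (5,2)(W), (9,0)(W), (8,1)(W) — all W, so L
(9,6): →(7,6)(W), (6,6)(W), (5,6)(W), (9,4)(W), (8,5)(W) — all W, so L
Every other cell has at least one move into one of the L cells above, so it is W.
L cells per row: a=0: 6, a=1: 5, a=2: 4, a=3: 2, a=4: 0, a=5: 3, a=6: 6, a=7: 5, a=8: 4, a=9: 2; total 37.

37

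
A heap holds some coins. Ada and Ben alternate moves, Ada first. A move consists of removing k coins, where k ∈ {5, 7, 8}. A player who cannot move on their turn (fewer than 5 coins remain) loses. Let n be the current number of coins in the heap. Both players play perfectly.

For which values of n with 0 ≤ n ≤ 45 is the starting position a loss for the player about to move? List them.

0, 1, 2, 3, 4, 13, 14, 15, 16, 17, 26, 27, 28, 29, 30, 39, 40, 41, 42, 43

Classify positions by backward induction: terminal positions (no move available) are L. From any other position, the mover wins iff some move reaches an L.
n=0: no move → L
n=1: no move → L
n=2: no move → L
n=3: no move → L
n=4: no move → L
n=5: W (go to 0, an L position)
n=6: W (go to 1, an L position)
n=7: W (go to 2, an L position)
n=8: W (go to 3, an L position)
n=9: W (go to 4, an L position)
n=10: W (go to 3, an L position)
n=11: W (go to 4, an L position)
n=12: W (go to 4, an L position)
n=13: L (options 8(W), 6(W), 5(W) are all W)
n=14: L (options 9(W), 7(W), 6(W) are all W)
n=15: L (options 10(W), 8(W), 7(W) are all W)
n=16: L (options 11(W), 9(W), 8(W) are all W)
n=17: L (options 12(W), 10(W), 9(W) are all W)
n=18: W (go to 13, an L position)
n=19: W (go to 14, an L position)
n=20: W (go to 15, an L position)
n=21: W (go to 16, an L position)
n=22: W (go to 17, an L position)
n=23: W (go to 16, an L position)
n=24: W (go to 17, an L position)
n=25: W (go to 17, an L position)
n=26: L (options 21(W), 19(W), 18(W) are all W)
n=27: L (options 22(W), 20(W), 19(W) are all W)
n=28: L (options 23(W), 21(W), 20(W) are all W)
n=29: L (options 24(W), 22(W), 21(W) are all W)
n=30: L (options 25(W), 23(W), 22(W) are all W)
n=31: W (go to 26, an L position)
n=32: W (go to 27, an L position)
n=33: W (go to 28, an L position)
n=34: W (go to 29, an L position)
n=35: W (go to 30, an L position)
n=36: W (go to 29, an L position)
n=37: W (go to 30, an L position)
n=38: W (go to 30, an L position)
n=39: L (options 34(W), 32(W), 31(W) are all W)
n=40: L (options 35(W), 33(W), 32(W) are all W)
n=41: L (options 36(W), 34(W), 33(W) are all W)
n=42: L (options 37(W), 35(W), 34(W) are all W)
n=43: L (options 38(W), 36(W), 35(W) are all W)
n=44: W (go to 39, an L position)
n=45: W (go to 40, an L position)
Reading off the rows marked L gives the requested list; there are 20 such values of n.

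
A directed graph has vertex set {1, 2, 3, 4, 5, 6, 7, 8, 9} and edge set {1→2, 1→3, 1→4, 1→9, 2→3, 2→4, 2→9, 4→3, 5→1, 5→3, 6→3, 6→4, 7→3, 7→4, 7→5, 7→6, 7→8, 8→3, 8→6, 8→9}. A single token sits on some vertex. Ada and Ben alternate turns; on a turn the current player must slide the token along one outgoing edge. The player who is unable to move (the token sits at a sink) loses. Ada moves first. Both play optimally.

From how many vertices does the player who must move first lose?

2

Label each position W (a win for the player to move) or L (a loss). A position with no legal move is L; any other position is W exactly when some move reaches an L, and L when every move reaches a W.
Every edge goes from a vertex to one that appears earlier in the order 3, 9, 4, 2, 6, 1, 8, 5, 7, so processing vertices in that order labels each vertex after all of its successors.
3: no outgoing edge → L
9: no outgoing edge → L
4: reaches L-position 3 → W
2: reaches L-position 9 → W
6: reaches L-position 3 → W
1: reaches L-position 9 → W
8: reaches L-position 9 → W
5: reaches L-position 3 → W
7: reaches L-position 3 → W
The L vertices are 3, 9; that is 2 in all.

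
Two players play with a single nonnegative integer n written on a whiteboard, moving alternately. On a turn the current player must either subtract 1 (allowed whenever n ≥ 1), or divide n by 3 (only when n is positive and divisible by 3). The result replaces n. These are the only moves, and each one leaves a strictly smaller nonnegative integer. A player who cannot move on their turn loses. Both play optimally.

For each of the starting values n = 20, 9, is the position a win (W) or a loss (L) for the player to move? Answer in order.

Classify positions by backward induction: terminal positions (no move available) are L. From any other position, the mover wins iff some move reaches an L.
n=0: no move → L
n=1: reaches L-position 0 → W
n=2: only reaches 1(W), which is W → L
n=3: reaches L-position 2 → W
n=4: only reaches 3(W), which is W → L
n=5: reaches L-position 4 → W
n=6: reaches L-position 2 → W
n=7: only reaches 6(W), which is W → L
n=8: reaches L-position 7 → W
n=9: only reaches 3(W), 8(W), all W → L
n=10: reaches L-position 9 → W
n=11: only reaches 10(W), which is W → L
n=12: reaches L-position 4 → W
n=13: only reaches 12(W), which is W → L
n=14: reaches L-position 13 → W
n=15: only reaches 5(W), 14(W), all W → L
n=16: reaches L-position 15 → W
n=17: only reaches 16(W), which is W → L
n=18: reaches L-position 17 → W
n=19: only reaches 18(W), which is W → L
n=20: reaches L-position 19 → W

20: W, 9: L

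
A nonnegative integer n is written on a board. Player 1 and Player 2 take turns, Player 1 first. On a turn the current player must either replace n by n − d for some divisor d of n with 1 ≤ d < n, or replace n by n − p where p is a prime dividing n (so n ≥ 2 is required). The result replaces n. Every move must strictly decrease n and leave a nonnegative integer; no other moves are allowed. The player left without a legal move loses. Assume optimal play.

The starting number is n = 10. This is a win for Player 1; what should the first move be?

Work bottom-up. With no move the player to move loses. Otherwise the position is W if at least one move leads to an L position for the opponent, and L if every move leads to a W.
n=0: no move → L
n=1: no move → L
n=2: reaches L-position 0 → W
n=3: reaches L-position 0 → W
n=4: only reaches 2(W), 3(W), all W → L
n=5: reaches L-position 0 → W
n=6: reaches L-position 4 → W
n=7: reaches L-position 0 → W
n=8: reaches L-position 4 → W
n=9: only reaches 6(W), 8(W), all W → L
n=10: reaches L-position 9 → W
From 10, the L positions reachable in one move are: 9.

Move to 9.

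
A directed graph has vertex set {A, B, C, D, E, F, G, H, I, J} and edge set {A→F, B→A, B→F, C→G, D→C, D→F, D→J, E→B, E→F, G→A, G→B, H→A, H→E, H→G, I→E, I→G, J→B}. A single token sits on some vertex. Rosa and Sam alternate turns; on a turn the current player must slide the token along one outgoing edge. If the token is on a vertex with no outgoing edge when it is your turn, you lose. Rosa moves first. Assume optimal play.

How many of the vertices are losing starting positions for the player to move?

3

Compute win/loss labels from the base case upward. A position with no move is L. Any other position is W if it can reach an L in one move, else L.
Every edge goes from a vertex to one that appears earlier in the order F, A, B, E, G, H, I, J, C, D, so processing vertices in that order labels each vertex after all of its successors.
F: no outgoing edge → L
A: can move to F, which is L ⇒ W
B: can move to F, which is L ⇒ W
E: can move to F, which is L ⇒ W
G: moves to B(W), A(W); every one is W ⇒ L
H: can move to G, which is L ⇒ W
I: can move to G, which is L ⇒ W
J: the only move is to B(W), a W ⇒ L
C: can move to G, which is L ⇒ W
D: can move to J, which is L ⇒ W
The L vertices are F, G, J; that is 3 in all.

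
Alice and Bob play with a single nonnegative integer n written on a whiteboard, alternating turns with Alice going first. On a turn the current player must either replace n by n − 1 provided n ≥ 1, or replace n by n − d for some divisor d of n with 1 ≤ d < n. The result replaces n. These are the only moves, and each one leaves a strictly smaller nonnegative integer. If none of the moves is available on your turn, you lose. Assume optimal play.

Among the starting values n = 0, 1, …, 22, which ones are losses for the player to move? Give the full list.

Build the W/L table. Terminal = L. A non-terminal position is W if it has a move to some L; otherwise it is L.
n=0: no move → L
n=1: W (go to 0, an L position)
n=2: L (sole option 1(W) is W)
n=3: W (go to 2, an L position)
n=4: W (go to 2, an L position)
n=5: L (sole option 4(W) is W)
n=6: W (go to 5, an L position)
n=7: L (sole option 6(W) is W)
n=8: W (go to 7, an L position)
n=9: L (options 6(W), 8(W) are all W)
n=10: W (go to 5, an L position)
n=11: L (sole option 10(W) is W)
n=12: W (go to 9, an L position)
n=13: L (sole option 12(W) is W)
n=14: W (go to 7, an L position)
n=15: L (options 10(W), 12(W), 14(W) are all W)
n=16: W (go to 15, an L position)
n=17: L (sole option 16(W) is W)
n=18: W (go to 9, an L position)
n=19: L (sole option 18(W) is W)
n=20: W (go to 15, an L position)
n=21: L (options 14(W), 18(W), 20(W) are all W)
n=22: W (go to 11, an L position)
The losing starting values of n are exactly the entries labelled L in this table (11 of them).

0, 2, 5, 7, 9, 11, 13, 15, 17, 19, 21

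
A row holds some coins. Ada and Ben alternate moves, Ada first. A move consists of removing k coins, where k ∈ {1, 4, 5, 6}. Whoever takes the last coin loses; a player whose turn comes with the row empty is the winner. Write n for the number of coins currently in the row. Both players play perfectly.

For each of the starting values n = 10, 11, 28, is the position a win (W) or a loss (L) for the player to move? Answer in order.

Build the W/L table. Terminal = W. A non-terminal position is W if it has a move to some L; otherwise it is L.
n=0: no move; the opponent has just taken the last coin and therefore loses → W
n=1: the only move is to 0(W), a W ⇒ L
n=2: can move to 1, which is L ⇒ W
n=3: the only move is to 2(W), a W ⇒ L
n=4: can move to 3, which is L ⇒ W
n=5: can move to 1, which is L ⇒ W
n=6: can move to 1, which is L ⇒ W
n=7: can move to 3, which is L ⇒ W
n=8: can move to 3, which is L ⇒ W
n=9: can move to 3, which is L ⇒ W
n=10: moves to 9(W), 6(W), 5(W), 4(W); every one is W ⇒ L
n=11: can move to 10, which is L ⇒ W
n=12: moves to 11(W), 8(W), 7(W), 6(W); every one is W ⇒ L
n=13: can move to 12, which is L ⇒ W
n=14: can move to 10, which is L ⇒ W
n=15: can move to 10, which is L ⇒ W
n=16: can move to 12, which is L ⇒ W
n=17: can move to 12, which is L ⇒ W
n=18: can move to 12, which is L ⇒ W
n=19: moves to 18(W), 15(W), 14(W), 13(W); every one is W ⇒ L
n=20: can move to 19, which is L ⇒ W
n=21: moves to 20(W), 17(W), 16(W), 15(W); every one is W ⇒ L
n=22: can move to 21, which is L ⇒ W
n=23: can move to 19, which is L ⇒ W
n=24: can move to 19, which is L ⇒ W
n=25: can move to 21, which is L ⇒ W
n=26: can move to 21, which is L ⇒ W
n=27: can move to 21, which is L ⇒ W
n=28: moves to 27(W), 24(W), 23(W), 22(W); every one is W ⇒ L

10: L, 11: W, 28: L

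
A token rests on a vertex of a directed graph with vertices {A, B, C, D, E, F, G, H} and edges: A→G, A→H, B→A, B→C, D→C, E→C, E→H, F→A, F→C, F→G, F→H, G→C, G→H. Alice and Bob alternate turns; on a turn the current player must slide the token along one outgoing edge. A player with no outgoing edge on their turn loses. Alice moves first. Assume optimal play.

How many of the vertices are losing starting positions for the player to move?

2

Label each position W (a win for the player to move) or L (a loss). A position with no legal move is L; any other position is W exactly when some move reaches an L, and L when every move reaches a W.
Every edge goes from a vertex to one that appears earlier in the order C, H, G, A, B, E, F, D, so processing vertices in that order labels each vertex after all of its successors.
C: no outgoing edge → L
H: no outgoing edge → L
G: W (go to H, an L position)
A: W (go to H, an L position)
B: W (go to C, an L position)
E: W (go to H, an L position)
F: W (go to H, an L position)
D: W (go to C, an L position)
The L vertices are C, H; that is 2 in all.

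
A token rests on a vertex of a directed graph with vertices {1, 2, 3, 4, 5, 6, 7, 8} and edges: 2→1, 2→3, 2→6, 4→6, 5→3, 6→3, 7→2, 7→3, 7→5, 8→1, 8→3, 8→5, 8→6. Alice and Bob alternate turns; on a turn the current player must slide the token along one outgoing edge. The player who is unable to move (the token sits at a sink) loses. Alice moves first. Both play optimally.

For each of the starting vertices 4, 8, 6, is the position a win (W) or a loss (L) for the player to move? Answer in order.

4: L, 8: W, 6: W

Work bottom-up. With no move the player to move loses. Otherwise the position is W if at least one move leads to an L position for the opponent, and L if every move leads to a W.
Every edge goes from a vertex to one that appears earlier in the order 1, 3, 5, 6, 8, 2, 7, 4, so processing vertices in that order labels each vertex after all of its successors.
1: no outgoing edge → L
3: no outgoing edge → L
5: reaches L-position 3 → W
6: reaches L-position 3 → W
8: reaches L-position 3 → W
2: reaches L-position 3 → W
7: reaches L-position 3 → W
4: only reaches 6(W), which is W → L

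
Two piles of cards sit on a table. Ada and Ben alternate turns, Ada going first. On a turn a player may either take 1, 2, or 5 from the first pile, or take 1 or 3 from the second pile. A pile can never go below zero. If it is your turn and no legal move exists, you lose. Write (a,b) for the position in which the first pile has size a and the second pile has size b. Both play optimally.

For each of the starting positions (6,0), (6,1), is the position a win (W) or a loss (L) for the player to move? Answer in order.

(6,0): L, (6,1): W

Classify positions by backward induction: terminal positions (no move available) are L. From any other position, the mover wins iff some move reaches an L.
No move ever increases a pile, so every position that can arise here has a ≤ 6 and b ≤ 1; it is enough to label the cells with 0 ≤ a ≤ 6 and 0 ≤ b ≤ 1.
Every move lowers a or b (never raises either), so fill the grid row by row in increasing a, and left to right within a row: each cell's successors are then already labelled.
      b=0  b=1
a=0:    L    W
a=1:    W    L
a=2:    W    W
a=3:    L    W
a=4:    W    L
a=5:    W    W
a=6:    L    W
Cells with no legal move (terminal, hence L): (0,0).
The remaining L cells, each justified by listing all of its moves:
(1,1): →(0,1)(W), (1,0)(W) — all W, so L
(3,0): →(2,0)(W), (1,0)(W) — all W, so L
(4,1): →(3,1)(W), (2,1)(W), (4,0)(W) — all W, so L
(6,0): →(5,0)(W), (4,0)(W), (1,0)(W) — all W, so L
Every other cell has at least one move into one of the L cells above, so it is W.
(6,0): one of the L cells justified above, so L
(6,1): the move to (4,1) reaches an L cell, so W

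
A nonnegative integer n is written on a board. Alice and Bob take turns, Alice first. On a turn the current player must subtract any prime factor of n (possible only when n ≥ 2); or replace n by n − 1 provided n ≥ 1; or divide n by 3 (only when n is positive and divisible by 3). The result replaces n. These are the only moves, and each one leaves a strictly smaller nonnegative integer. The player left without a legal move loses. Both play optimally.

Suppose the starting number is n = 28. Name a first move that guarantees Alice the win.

Move to 27.

Build the W/L table. Terminal = L. A non-terminal position is W if it has a move to some L; otherwise it is L.
n=0: no move → L
n=1: W (go to 0, an L position)
n=2: W (go to 0, an L position)
n=3: W (go to 0, an L position)
n=4: L (options 2(W), 3(W) are all W)
n=5: W (go to 0, an L position)
n=6: W (go to 4, an L position)
n=7: W (go to 0, an L position)
n=8: L (options 6(W), 7(W) are all W)
n=9: W (go to 8, an L position)
n=10: W (go to 8, an L position)
n=11: W (go to 0, an L position)
n=12: W (go to 4, an L position)
n=13: W (go to 0, an L position)
n=14: L (options 7(W), 12(W), 13(W) are all W)
n=15: W (go to 14, an L position)
n=16: W (go to 14, an L position)
n=17: W (go to 0, an L position)
n=18: L (options 6(W), 15(W), 16(W), 17(W) are all W)
n=19: W (go to 0, an L position)
n=20: W (go to 18, an L position)
n=21: W (go to 14, an L position)
n=22: L (options 11(W), 20(W), 21(W) are all W)
n=23: W (go to 0, an L position)
n=24: W (go to 8, an L position)
n=25: L (options 20(W), 24(W) are all W)
n=26: W (go to 25, an L position)
n=27: L (options 9(W), 24(W), 26(W) are all W)
n=28: W (go to 27, an L position)
From 28, the L positions reachable in one move are: 27.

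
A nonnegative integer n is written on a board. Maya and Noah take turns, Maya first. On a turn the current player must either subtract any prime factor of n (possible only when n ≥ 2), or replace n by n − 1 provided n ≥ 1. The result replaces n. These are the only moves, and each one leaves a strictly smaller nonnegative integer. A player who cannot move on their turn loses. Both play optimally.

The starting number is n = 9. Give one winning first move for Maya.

Compute win/loss labels from the base case upward. A position with no move is L. Any other position is W if it can reach an L in one move, else L.
n=0: no move → L
n=1: reaches L-position 0 → W
n=2: reaches L-position 0 → W
n=3: reaches L-position 0 → W
n=4: only reaches 2(W), 3(W), all W → L
n=5: reaches L-position 0 → W
n=6: reaches L-position 4 → W
n=7: reaches L-position 0 → W
n=8: only reaches 6(W), 7(W), all W → L
n=9: reaches L-position 8 → W
From 9, the L positions reachable in one move are: 8.

Move to 8.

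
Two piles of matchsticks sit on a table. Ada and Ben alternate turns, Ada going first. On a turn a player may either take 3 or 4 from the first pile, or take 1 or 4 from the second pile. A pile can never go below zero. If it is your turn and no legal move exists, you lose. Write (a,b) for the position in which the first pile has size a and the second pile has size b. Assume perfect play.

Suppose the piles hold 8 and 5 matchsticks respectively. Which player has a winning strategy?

Ben wins.

Use the standard recursion: the mover loses at a terminal position; elsewhere, the mover wins exactly when some move hands the opponent an L position.
No move ever increases a pile, so every position that can arise here has a ≤ 8 and b ≤ 5; it is enough to label the cells with 0 ≤ a ≤ 8 and 0 ≤ b ≤ 5.
Every move lowers a or b (never raises either), so fill the grid row by row in increasing a, and left to right within a row: each cell's successors are then already labelled.
      b=0  b=1  b=2  b=3  b=4  b=5
a=0:    L    W    L    W    W    L
a=1:    L    W    L    W    W    L
a=2:    L    W    L    W    W    L
a=3:    W    L    W    L    W    W
a=4:    W    L    W    L    W    W
a=5:    W    L    W    L    W    W
a=6:    W    W    W    W    L    W
a=7:    L    W    L    W    W    L
a=8:    L    W    L    W    W    L
Cells with no legal move (terminal, hence L): (0,0), (1,0), (2,0).
The remaining L cells, each justified by listing all of its moves:
(0,2): →(0,1)(W) only, which is W, so L
(0,5): →(0,4)(W), (0,1)(W) — all W, so L
(1,2): →(1,1)(W) only, which is W, so L
(1,5): →(1,4)(W), (1,1)(W) — all W, so L
(2,2): →(2,1)(W) only, which is W, so L
(2,5): →(2,4)(W), (2,1)(W) — all W, so L
(3,1): →(0,1)(W), (3,0)(W) — all W, so L
(3,3): →(0,3)(W), (3,2)(W) — all W, so L
(4,1): →(1,1)(W), (0,1)(W), (4,0)(W) — all W, so L
(4,3): →(1,3)(W), (0,3)(W), (4,2)(W) — all W, so L
(5,1): →(2,1)(W), (1,1)(W), (5,0)(W) — all W, so L
(5,3): →(2,3)(W), (1,3)(W), (5,2)(W) — all W, so L
(6,4): →(3,4)(W), (2,4)(W), (6,3)(W), (6,0)(W) — all W, so L
(7,0): →(4,0)(W), (3,0)(W) — all W, so L
(7,2): →(4,2)(W), (3,2)(W), (7,1)(W) — all W, so L
(7,5): →(4,5)(W), (3,5)(W), (7,4)(W), (7,1)(W) — all W, so L
(8,0): →(5,0)(W), (4,0)(W) — all W, so L
(8,2): →(5,2)(W), (4,2)(W), (8,1)(W) — all W, so L
(8,5): →(5,5)(W), (4,5)(W), (8,4)(W), (8,1)(W) — all W, so L
Every other cell has at least one move into one of the L cells above, so it is W.
The starting position (8,5) is L: whatever Ada does, the opponent receives a W position.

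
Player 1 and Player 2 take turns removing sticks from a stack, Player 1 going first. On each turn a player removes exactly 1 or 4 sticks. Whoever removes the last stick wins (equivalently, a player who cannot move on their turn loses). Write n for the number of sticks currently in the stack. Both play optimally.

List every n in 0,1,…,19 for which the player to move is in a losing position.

0, 2, 5, 7, 10, 12, 15, 17

Label each position W (a win for the player to move) or L (a loss). A position with no legal move is L; any other position is W exactly when some move reaches an L, and L when every move reaches a W.
n=0: no move → L
n=1: →0(L), so W
n=2: →1(W) only, which is W, so L
n=3: →2(L), so W
n=4: →0(L), so W
n=5: →4(W), 1(W) — all W, so L
n=6: →5(L), so W
n=7: →6(W), 3(W) — all W, so L
n=8: →7(L), so W
n=9: →5(L), so W
n=10: →9(W), 6(W) — all W, so L
n=11: →10(L), so W
n=12: →11(W), 8(W) — all W, so L
n=13: →12(L), so W
n=14: →10(L), so W
n=15: →14(W), 11(W) — all W, so L
n=16: →15(L), so W
n=17: →16(W), 13(W) — all W, so L
n=18: →17(L), so W
n=19: →15(L), so W
Reading off the rows marked L gives the requested list; there are 8 such values of n.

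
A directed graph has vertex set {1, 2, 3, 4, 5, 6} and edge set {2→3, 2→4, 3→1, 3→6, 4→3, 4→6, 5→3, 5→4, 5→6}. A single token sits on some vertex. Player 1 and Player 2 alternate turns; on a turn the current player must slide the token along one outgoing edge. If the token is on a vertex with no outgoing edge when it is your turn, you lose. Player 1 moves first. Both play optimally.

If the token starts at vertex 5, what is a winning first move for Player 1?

Build the W/L table. Terminal = L. A non-terminal position is W if it has a move to some L; otherwise it is L.
Every edge goes from a vertex to one that appears earlier in the order 1, 6, 3, 4, 5, 2, so processing vertices in that order labels each vertex after all of its successors.
1: no outgoing edge → L
6: no outgoing edge → L
3: can move to 6, which is L ⇒ W
4: can move to 6, which is L ⇒ W
5: can move to 6, which is L ⇒ W
2: moves to 4(W), 3(W); every one is W ⇒ L
From 5, the L positions reachable in one move are: 6.

Move to 6.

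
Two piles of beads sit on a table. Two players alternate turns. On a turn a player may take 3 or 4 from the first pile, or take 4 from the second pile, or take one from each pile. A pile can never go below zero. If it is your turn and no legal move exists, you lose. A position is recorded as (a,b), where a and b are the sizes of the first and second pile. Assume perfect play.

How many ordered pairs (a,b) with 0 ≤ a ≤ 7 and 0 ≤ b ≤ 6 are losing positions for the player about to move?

Positions with no move are L. A position that does have a move is losing for the player to move precisely when every available move leads to a winning position for the opponent. Fill in the labels:
Every move lowers a or b (never raises either), so fill the grid row by row in increasing a, and left to right within a row: each cell's successors are then already labelled.
      b=0  b=1  b=2  b=3  b=4  b=5  b=6
a=0:    L    L    L    L    W    W    W
a=1:    L    W    W    W    W    L    L
a=2:    L    W    L    L    W    L    W
a=3:    W    W    W    W    W    L    W
a=4:    W    W    W    W    L    W    W
a=5:    W    L    W    W    L    W    W
a=6:    W    L    W    W    L    W    L
a=7:    L    L    W    L    W    W    L
Cells with no legal move (terminal, hence L): (0,0), (0,1), (0,2), (0,3), (1,0), (2,0).
The remaining L cells, each justified by listing all of its moves:
(1,5): only reaches (1,1)(W), (0,4)(W), all W → L
(1,6): only reaches (1,2)(W), (0,5)(W), all W → L
(2,2): only reaches (1,1)(W), which is W → L
(2,3): only reaches (1,2)(W), which is W → L
(2,5): only reaches (2,1)(W), (1,4)(W), all W → L
(3,5): only reaches (0,5)(W), (3,1)(W), (2,4)(W), all W → L
(4,4): only reaches (1,4)(W), (0,4)(W), (4,0)(W), (3,3)(W), all W → L
(5,1): only reaches (2,1)(W), (1,1)(W), (4,0)(W), all W → L
(5,4): only reaches (2,4)(W), (1,4)(W), (5,0)(W), (4,3)(W), all W → L
(6,1): only reaches (3,1)(W), (2,1)(W), (5,0)(W), all W → L
(6,4): only reaches (3,4)(W), (2,4)(W), (6,0)(W), (5,3)(W), all W → L
(6,6): only reaches (3,6)(W), (2,6)(W), (6,2)(W), (5,5)(W), all W → L
(7,0): only reaches (4,0)(W), (3,0)(W), all W → L
(7,1): only reaches (4,1)(W), (3,1)(W), (6,0)(W), all W → L
(7,3): only reaches (4,3)(W), (3,3)(W), (6,2)(W), all W → L
(7,6): only reaches (4,6)(W), (3,6)(W), (7,2)(W), (6,5)(W), all W → L
Every other cell has at least one move into one of the L cells above, so it is W.
L cells per row: a=0: 4, a=1: 3, a=2: 4, a=3: 1, a=4: 1, a=5: 2, a=6: 3, a=7: 4; total 22.

22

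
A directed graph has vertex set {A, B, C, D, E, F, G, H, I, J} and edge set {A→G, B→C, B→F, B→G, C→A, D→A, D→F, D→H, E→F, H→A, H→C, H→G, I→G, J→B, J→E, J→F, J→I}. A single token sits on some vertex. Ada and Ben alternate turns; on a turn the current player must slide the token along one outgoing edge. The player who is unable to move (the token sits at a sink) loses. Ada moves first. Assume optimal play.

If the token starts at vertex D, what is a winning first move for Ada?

Build the W/L table. Terminal = L. A non-terminal position is W if it has a move to some L; otherwise it is L.
Every edge goes from a vertex to one that appears earlier in the order G, F, A, C, E, B, H, I, J, D, so processing vertices in that order labels each vertex after all of its successors.
G: no outgoing edge → L
F: no outgoing edge → L
A: can move to G, which is L ⇒ W
C: the only move is to A(W), a W ⇒ L
E: can move to F, which is L ⇒ W
B: can move to C, which is L ⇒ W
H: can move to C, which is L ⇒ W
I: can move to G, which is L ⇒ W
J: can move to F, which is L ⇒ W
D: can move to F, which is L ⇒ W
From D, the L positions reachable in one move are: F.

Move to F.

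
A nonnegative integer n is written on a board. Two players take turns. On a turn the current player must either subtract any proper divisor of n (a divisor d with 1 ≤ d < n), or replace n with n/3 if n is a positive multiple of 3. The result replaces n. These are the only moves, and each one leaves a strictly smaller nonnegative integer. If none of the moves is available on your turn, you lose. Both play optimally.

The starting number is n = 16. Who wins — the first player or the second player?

Positions with no move are L. A position that does have a move is losing for the player to move precisely when every available move leads to a winning position for the opponent. Fill in the labels:
n=0: no move → L
n=1: no move → L
n=2: reaches L-position 1 → W
n=3: reaches L-position 1 → W
n=4: only reaches 2(W), 3(W), all W → L
n=5: reaches L-position 4 → W
n=6: reaches L-position 4 → W
n=7: only reaches 6(W), which is W → L
n=8: reaches L-position 4 → W
n=9: only reaches 3(W), 6(W), 8(W), all W → L
n=10: reaches L-position 9 → W
n=11: only reaches 10(W), which is W → L
n=12: reaches L-position 4 → W
n=13: only reaches 12(W), which is W → L
n=14: reaches L-position 7 → W
n=15: only reaches 5(W), 10(W), 12(W), 14(W), all W → L
n=16: reaches L-position 15 → W
From 16 the player to move can move to 15, reaching an L position.

The first player wins.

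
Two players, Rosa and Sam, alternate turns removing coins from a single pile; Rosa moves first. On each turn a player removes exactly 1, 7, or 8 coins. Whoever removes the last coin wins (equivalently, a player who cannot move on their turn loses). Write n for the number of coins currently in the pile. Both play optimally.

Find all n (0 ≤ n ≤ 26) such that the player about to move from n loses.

0, 2, 4, 6, 15, 17, 19, 21

Work bottom-up. With no move the player to move loses. Otherwise the position is W if at least one move leads to an L position for the opponent, and L if every move leads to a W.
n=0: no move → L
n=1: reaches L-position 0 → W
n=2: only reaches 1(W), which is W → L
n=3: reaches L-position 2 → W
n=4: only reaches 3(W), which is W → L
n=5: reaches L-position 4 → W
n=6: only reaches 5(W), which is W → L
n=7: reaches L-position 6 → W
n=8: reaches L-position 0 → W
n=9: reaches L-position 2 → W
n=10: reaches L-position 2 → W
n=11: reaches L-position 4 → W
n=12: reaches L-position 4 → W
n=13: reaches L-position 6 → W
n=14: reaches L-position 6 → W
n=15: only reaches 14(W), 8(W), 7(W), all W → L
n=16: reaches L-position 15 → W
n=17: only reaches 16(W), 10(W), 9(W), all W → L
n=18: reaches L-position 17 → W
n=19: only reaches 18(W), 12(W), 11(W), all W → L
n=20: reaches L-position 19 → W
n=21: only reaches 20(W), 14(W), 13(W), all W → L
n=22: reaches L-position 21 → W
n=23: reaches L-position 15 → W
n=24: reaches L-position 17 → W
n=25: reaches L-position 17 → W
n=26: reaches L-position 19 → W
The losing starting values of n are exactly the entries labelled L in this table (8 of them).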